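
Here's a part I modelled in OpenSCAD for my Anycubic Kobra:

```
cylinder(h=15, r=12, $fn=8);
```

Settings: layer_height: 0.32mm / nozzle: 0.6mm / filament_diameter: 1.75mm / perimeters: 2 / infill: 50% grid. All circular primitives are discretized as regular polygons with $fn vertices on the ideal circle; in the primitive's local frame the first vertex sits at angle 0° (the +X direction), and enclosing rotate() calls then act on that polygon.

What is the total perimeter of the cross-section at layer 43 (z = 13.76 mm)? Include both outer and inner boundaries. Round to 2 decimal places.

73.48 mm

At z = 13.76 mm: the r=12 cylinder gives a regular 8-gon of circumradius 12 (constant along its height) (perimeter = 2·8·12.000·sin(180°/8) = 73.48 mm). Overall, the cross-section is a single solid region. Total boundary length (outer) = 73.48 mm.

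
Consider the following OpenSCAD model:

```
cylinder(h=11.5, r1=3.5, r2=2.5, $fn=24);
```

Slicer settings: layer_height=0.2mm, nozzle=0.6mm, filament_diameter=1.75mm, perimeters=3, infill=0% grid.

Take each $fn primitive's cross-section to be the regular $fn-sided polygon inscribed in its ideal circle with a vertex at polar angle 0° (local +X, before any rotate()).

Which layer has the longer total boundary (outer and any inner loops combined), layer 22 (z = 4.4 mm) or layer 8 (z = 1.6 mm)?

layer 8 (z = 1.6 mm)

Layer 22 (z = 4.4): the cone: at t=0.383 of its height the radius interpolates to r₁+(r₂−r₁)t = 3.117, giving a regular 24-gon of that circumradius (perimeter = 2·24·3.117·sin(180°/24) = 19.53 mm). So its perimeter = 19.53 mm. Layer 8 (z = 1.6): the cone: at t=0.139 of its height the radius interpolates to r₁+(r₂−r₁)t = 3.361, giving a regular 24-gon of that circumradius (perimeter = 2·24·3.361·sin(180°/24) = 21.06 mm). So its perimeter = 21.06 mm. Layer 8 is larger (21.06 vs 19.53 mm).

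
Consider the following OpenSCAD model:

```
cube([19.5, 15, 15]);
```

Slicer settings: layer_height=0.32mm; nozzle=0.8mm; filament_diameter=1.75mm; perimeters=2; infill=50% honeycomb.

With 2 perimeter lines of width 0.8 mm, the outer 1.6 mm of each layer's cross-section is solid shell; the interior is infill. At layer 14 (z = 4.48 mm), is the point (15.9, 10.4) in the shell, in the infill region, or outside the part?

At z = 4.48 mm: the cube (footprint 19.5×15) is included at this height. Overall, the cross-section is a single solid region. The nearest boundary edge runs (19.50, 0.00)→(19.50, 15.00); distance from the point to it = 3.60 mm. The point is inside the cross-section and 3.60 mm from the nearest boundary — more than the 1.6 mm shell width (2 × 0.8), so it's in the infill interior.

infill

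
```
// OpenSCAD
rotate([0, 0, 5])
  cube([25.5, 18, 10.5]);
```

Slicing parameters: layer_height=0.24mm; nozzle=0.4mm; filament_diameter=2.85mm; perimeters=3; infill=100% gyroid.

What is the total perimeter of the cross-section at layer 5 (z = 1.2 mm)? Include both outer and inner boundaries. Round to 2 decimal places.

87.00 mm

At z = 1.2 mm: the 25.5×18 cube contributes its full rectangle (perimeter 87.00 mm); (whole slice rotated 5° about Z — lengths, areas and connectivity unchanged). Overall, the cross-section is a single solid region. Total boundary length (outer) = 87.00 mm.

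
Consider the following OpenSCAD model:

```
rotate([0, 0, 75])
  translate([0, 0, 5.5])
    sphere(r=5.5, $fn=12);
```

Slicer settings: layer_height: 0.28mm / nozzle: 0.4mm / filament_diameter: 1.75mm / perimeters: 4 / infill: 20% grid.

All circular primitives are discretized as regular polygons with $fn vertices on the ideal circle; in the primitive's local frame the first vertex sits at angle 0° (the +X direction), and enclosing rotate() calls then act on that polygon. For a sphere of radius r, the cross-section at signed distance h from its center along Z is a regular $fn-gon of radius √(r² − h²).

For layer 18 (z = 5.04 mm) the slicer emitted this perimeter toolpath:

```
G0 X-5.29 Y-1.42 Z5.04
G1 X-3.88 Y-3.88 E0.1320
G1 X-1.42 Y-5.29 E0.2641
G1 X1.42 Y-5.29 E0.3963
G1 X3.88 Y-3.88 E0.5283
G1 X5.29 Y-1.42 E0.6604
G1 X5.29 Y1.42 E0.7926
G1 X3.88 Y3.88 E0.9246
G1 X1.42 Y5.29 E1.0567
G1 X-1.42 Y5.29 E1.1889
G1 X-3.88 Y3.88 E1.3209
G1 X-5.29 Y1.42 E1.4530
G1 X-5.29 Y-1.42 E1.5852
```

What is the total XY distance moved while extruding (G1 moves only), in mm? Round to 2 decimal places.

Sum the Euclidean lengths of each G1 segment: total = 34.04 mm.

34.04 mm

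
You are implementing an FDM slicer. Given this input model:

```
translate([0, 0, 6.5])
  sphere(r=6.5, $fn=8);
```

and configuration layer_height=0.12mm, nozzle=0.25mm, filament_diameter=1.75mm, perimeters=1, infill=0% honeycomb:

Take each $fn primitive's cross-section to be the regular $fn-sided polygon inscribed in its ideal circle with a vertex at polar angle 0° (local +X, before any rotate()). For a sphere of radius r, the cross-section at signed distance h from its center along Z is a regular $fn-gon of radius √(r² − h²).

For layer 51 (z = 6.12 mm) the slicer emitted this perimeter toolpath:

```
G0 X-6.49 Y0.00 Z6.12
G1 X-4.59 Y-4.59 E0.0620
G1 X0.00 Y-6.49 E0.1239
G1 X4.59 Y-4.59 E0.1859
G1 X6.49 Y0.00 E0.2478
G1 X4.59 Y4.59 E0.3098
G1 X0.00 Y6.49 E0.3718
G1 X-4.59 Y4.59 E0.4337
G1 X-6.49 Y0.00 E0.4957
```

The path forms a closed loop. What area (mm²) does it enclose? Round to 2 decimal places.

Apply the shoelace formula to the sequence of (X, Y) vertices; enclosed area = 119.16 mm².

119.16 mm²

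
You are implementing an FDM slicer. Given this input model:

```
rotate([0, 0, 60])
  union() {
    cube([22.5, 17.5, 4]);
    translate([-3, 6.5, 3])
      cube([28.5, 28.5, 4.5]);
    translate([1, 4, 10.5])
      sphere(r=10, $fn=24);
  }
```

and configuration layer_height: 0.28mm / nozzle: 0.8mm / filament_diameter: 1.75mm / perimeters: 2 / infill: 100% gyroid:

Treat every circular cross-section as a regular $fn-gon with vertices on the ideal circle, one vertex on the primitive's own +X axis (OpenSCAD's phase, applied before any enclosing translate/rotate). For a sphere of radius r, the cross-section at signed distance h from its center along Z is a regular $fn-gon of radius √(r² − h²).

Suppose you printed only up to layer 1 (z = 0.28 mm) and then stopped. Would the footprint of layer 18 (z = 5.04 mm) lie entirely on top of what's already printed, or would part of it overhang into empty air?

Compare the two slices. At z = 0.28: the cube (footprint 22.5×17.5) is included at this height (area 393.75 mm²); the cube at (-3, 6.5) is not intersected at this z (z outside [3, 7.5]); the sphere at (1, 4) is not intersected at this z (|z−center|=10.220 > r=10); Taking the union: only the 22.5×17.5 cube is present, so the union is just that shape — area = 393.75 mm²; (whole slice rotated 60° about Z — lengths, areas and connectivity unchanged). At z = 5.04: the cube is absent (z outside [0, 4]); the cube at (-3, 6.5) (footprint 28.5×28.5) is included at this height (area 812.25 mm²); the r=10 sphere at (1, 4) contributes a regular 24-gon of circumradius √(10²−5.46²) = 8.378 (area = (24/2)·8.378²·sin(360°/24) = 217.99 mm²); Taking the union: the regions partially overlap — summed areas 1030.24 mm² minus the doubly-counted overlap 55.96 mm² gives 974.28 mm² — area = 974.28 mm²; (rotated 60° about Z; rotation is an isometry so areas/perimeters/island counts are preserved). Checking containment: at z = 5.04 the cross-section extends beyond the z = 0.28 cross-section by about 667.78 mm².

part overhangs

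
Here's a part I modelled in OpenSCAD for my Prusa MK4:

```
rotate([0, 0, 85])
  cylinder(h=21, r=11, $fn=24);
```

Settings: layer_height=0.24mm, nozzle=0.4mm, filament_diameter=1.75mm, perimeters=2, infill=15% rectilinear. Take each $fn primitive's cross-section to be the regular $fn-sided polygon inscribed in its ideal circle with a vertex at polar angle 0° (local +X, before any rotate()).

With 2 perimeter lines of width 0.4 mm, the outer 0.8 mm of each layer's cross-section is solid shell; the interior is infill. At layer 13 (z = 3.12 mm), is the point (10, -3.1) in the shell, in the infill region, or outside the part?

At z = 3.12 mm: the r=11 cylinder gives a regular 24-gon of circumradius 11 (constant along its height); (whole slice rotated 85° about Z — lengths, areas and connectivity unchanged). Overall, the cross-section is a single solid region. Undo the 85° rotation: the query point maps to (-2.217, -10.232) in the un-rotated model frame. The nearest boundary edge runs (-2.85, -10.63)→(-0.00, -11.00); distance from the point to it = 0.47 mm. The point is inside the cross-section, 0.47 mm from the nearest boundary — within the 0.8 mm shell band (2 × 0.4).

shell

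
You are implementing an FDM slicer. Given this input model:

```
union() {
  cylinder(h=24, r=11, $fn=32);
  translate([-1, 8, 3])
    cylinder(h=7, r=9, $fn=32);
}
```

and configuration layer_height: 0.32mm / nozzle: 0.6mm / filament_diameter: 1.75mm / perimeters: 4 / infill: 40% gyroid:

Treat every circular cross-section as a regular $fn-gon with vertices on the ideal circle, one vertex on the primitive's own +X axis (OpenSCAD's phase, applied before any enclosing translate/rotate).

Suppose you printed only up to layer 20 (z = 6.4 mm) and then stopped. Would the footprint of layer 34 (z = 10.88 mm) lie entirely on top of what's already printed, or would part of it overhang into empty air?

Compare the two slices. At z = 6.4: the r=11 cylinder contributes a regular 32-gon of circumradius 11 (area = (32/2)·11.000²·sin(360°/32) = 377.69 mm²); the r=9 cylinder at (-1, 8) contributes a regular 32-gon of circumradius 9 (area = (32/2)·9.000²·sin(360°/32) = 252.84 mm²); Merging all regions: the regions partially overlap — summed areas 630.53 mm² minus the doubly-counted overlap 153.70 mm² gives 476.83 mm² — area = 476.83 mm². At z = 10.88: the r=11 cylinder contributes a regular 32-gon of circumradius 11 (area = (32/2)·11.000²·sin(360°/32) = 377.69 mm²); the cylinder at (-1, 8) is absent (z outside [3, 10]); Merging all regions: only the r=11 cylinder is present, so the union is just that shape — area = 377.69 mm². Checking containment: the cross-section at z = 10.88 is a subset of the cross-section at z = 6.4.

entirely on top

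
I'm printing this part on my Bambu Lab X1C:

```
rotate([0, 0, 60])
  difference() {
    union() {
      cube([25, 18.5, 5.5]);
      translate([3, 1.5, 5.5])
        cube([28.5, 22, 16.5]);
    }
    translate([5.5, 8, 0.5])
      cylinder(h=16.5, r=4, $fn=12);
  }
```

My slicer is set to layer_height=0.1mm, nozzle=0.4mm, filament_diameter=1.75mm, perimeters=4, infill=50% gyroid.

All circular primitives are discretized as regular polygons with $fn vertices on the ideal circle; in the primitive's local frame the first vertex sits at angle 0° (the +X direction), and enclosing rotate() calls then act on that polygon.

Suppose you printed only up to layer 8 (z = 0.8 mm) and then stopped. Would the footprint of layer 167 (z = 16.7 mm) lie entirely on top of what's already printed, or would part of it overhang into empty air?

part overhangs

Compare the two slices. At z = 0.8: the cube is present — its section is the full 25×18.5 rectangle (area 462.50 mm²); the cube at (3, 1.5) does not reach this height (z outside [5.5, 22]); Merging all regions: only the 25×18.5 cube is present, so the union is just that shape — area = 462.50 mm²; the r=4 cylinder at (5.5, 8) contributes a regular 12-gon of circumradius 4 (area = (12/2)·4.000²·sin(360°/12) = 48.00 mm²); Taking the first minus the rest: starting from the result so far (462.50 mm²), the r=4 cylinder at (5.5, 8) lies wholly inside it (removes its full 48.00 mm² and its 24.85 mm outline becomes a hole wall) — area = 414.50 mm²; (whole slice rotated 60° about Z — lengths, areas and connectivity unchanged). At z = 16.7: the cube is not intersected at this z (z outside [0, 5.5]); the 28.5×22 cube at (3, 1.5) contributes its full rectangle (area 627.00 mm²); Taking the union: only the 28.5×22 cube at (3, 1.5) is present, so the union is just that shape — area = 627.00 mm²; the cylinder at (5.5, 8): section is a regular 12-gon, circumradius r=4 (area = (12/2)·4.000²·sin(360°/12) = 48.00 mm²); Taking the first minus the rest: starting from the result so far (627.00 mm²), the r=4 cylinder at (5.5, 8) partially overlaps it — only the 42.14 mm² overlap (of its 48.00 mm²) is removed, clipping the outline — area = 584.86 mm²; (rotated 60° about Z; rotation is an isometry so areas/perimeters/island counts are preserved). Checking containment: at z = 16.7 the cross-section extends beyond the z = 0.8 cross-section by about 253.00 mm².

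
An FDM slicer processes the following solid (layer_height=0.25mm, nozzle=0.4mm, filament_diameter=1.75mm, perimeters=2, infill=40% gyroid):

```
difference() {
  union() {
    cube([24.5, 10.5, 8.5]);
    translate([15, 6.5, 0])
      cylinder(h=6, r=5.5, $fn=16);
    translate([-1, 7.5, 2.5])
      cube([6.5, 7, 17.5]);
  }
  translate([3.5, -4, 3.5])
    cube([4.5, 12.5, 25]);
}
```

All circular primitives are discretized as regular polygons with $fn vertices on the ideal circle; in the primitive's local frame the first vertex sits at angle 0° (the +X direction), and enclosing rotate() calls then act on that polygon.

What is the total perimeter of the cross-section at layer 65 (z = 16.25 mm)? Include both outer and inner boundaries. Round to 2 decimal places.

At z = 16.25 mm: the cube is not intersected at this z (z outside [0, 8.5]); the cylinder at (15, 6.5) is not intersected at this z (z outside [0, 6]); the cube at (-1, 7.5) (footprint 6.5×7) is included at this height (perimeter 27.00 mm); Merging all regions: only the 6.5×7 cube at (-1, 7.5) is present, so the union is just that shape — boundary = 27.00 mm; the cube at (3.5, -4) is present — its section is the full 4.5×12.5 rectangle (perimeter 34.00 mm); Taking the first minus the rest: starting from that combined region, the 4.5×12.5 cube at (3.5, -4) partially overlaps it — only the 2.00 mm² overlap (of its 56.25 mm²) is removed, clipping the outline — boundary = 27.00 mm. Overall, the cross-section is a single solid region. Total boundary length (outer) = 27.00 mm.

27.00 mm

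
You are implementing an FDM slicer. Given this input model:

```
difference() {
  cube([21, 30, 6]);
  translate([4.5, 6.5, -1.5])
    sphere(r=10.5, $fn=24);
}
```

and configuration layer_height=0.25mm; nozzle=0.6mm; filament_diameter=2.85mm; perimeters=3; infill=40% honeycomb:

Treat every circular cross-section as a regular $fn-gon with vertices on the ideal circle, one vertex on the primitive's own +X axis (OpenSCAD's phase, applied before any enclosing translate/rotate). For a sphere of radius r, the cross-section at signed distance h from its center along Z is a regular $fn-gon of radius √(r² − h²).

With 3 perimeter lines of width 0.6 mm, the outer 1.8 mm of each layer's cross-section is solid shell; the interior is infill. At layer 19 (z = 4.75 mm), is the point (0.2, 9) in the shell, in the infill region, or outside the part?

At z = 4.75 mm: the 21×30 cube contributes its full rectangle; the sphere at (4.5, 6.5): section is a regular 24-gon, circumradius = √(r²−h²) = √(10.5²−6.25²) = 8.437; Taking the first minus the rest: starting from the 21×30 cube, the r=10.5 sphere at (4.5, 6.5) partially overlaps it — only the 168.82 mm² overlap (of its 221.10 mm²) is removed, clipping the outline — 1 connected region. Overall, the cross-section is a single solid region. The nearest boundary edge runs (0.28, 13.81)→(0.00, 13.59); distance from the point to it = 4.60 mm. The point is not inside any of the regions above, so it lies outside the cross-section (4.60 mm from the nearest boundary).

outside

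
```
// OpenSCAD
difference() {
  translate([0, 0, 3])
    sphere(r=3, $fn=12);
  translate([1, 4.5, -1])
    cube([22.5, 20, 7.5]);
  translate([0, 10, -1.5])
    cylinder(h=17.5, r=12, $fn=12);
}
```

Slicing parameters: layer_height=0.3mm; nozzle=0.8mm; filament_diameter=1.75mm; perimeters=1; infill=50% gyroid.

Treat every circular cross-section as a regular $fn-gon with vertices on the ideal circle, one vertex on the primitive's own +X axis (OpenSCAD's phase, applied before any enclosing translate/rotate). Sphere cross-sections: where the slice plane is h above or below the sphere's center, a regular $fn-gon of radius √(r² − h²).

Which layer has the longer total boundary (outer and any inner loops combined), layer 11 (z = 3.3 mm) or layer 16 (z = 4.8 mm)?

layer 11 (z = 3.3 mm)

Layer 11 (z = 3.3): the sphere: section is a regular 12-gon, circumradius = √(r²−h²) = √(3²−0.3²) = 2.985 (perimeter = 2·12·2.985·sin(180°/12) = 18.54 mm); the cube at (1, 4.5) is present — its section is the full 22.5×20 rectangle (perimeter 85.00 mm); the cylinder at (0, 10): section is a regular 12-gon, circumradius r=12 (perimeter = 2·12·12.000·sin(180°/12) = 74.54 mm); Subtracting the remaining from the first: starting from the r=3 sphere, the 22.5×20 cube at (1, 4.5) misses the remaining region (no effect); the r=12 cylinder at (0, 10) partially overlaps it — only the 22.50 mm² overlap (of its 432.00 mm²) is removed, clipping the outline — boundary = 12.06 mm. So its perimeter = 12.06 mm. Layer 16 (z = 4.8): the sphere: section is a regular 12-gon, circumradius = √(r²−h²) = √(3²−1.8²) = 2.400 (perimeter = 2·12·2.400·sin(180°/12) = 14.91 mm); the cube at (1, 4.5) is present — its section is the full 22.5×20 rectangle (perimeter 85.00 mm); the r=12 cylinder at (0, 10) contributes a regular 12-gon of circumradius 12 (perimeter = 2·12·12.000·sin(180°/12) = 74.54 mm); Taking the first minus the rest: starting from the r=3 sphere, the 22.5×20 cube at (1, 4.5) misses the remaining region (no effect); the r=12 cylinder at (0, 10) partially overlaps it — only the 16.10 mm² overlap (of its 432.00 mm²) is removed, clipping the outline — boundary = 7.65 mm. So its perimeter = 7.65 mm. Layer 11 is larger (12.06 vs 7.65 mm).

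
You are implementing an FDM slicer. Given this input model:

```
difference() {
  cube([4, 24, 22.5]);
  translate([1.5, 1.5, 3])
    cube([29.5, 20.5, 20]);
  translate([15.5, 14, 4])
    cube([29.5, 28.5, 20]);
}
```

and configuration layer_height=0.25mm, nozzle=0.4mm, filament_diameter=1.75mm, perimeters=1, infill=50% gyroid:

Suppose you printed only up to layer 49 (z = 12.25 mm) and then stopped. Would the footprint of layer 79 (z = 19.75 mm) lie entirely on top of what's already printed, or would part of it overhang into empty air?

Compare the two slices. At z = 12.25: the cube (footprint 4×24) is included at this height (area 96.00 mm²); the cube at (1.5, 1.5) is present — its section is the full 29.5×20.5 rectangle (area 604.75 mm²); the 29.5×28.5 cube at (15.5, 14) contributes its full rectangle (area 840.75 mm²); Subtracting the remaining from the first: starting from the 4×24 cube (96.00 mm²), the 29.5×20.5 cube at (1.5, 1.5) partially overlaps it — only the 51.25 mm² overlap (of its 604.75 mm²) is removed, clipping the outline; the 29.5×28.5 cube at (15.5, 14) misses the remaining region (no effect) — area = 44.75 mm². At z = 19.75: the cube (footprint 4×24) is included at this height (area 96.00 mm²); the 29.5×20.5 cube at (1.5, 1.5) contributes its full rectangle (area 604.75 mm²); the cube at (15.5, 14) is present — its section is the full 29.5×28.5 rectangle (area 840.75 mm²); Taking the first minus the rest: starting from the 4×24 cube (96.00 mm²), the 29.5×20.5 cube at (1.5, 1.5) partially overlaps it — only the 51.25 mm² overlap (of its 604.75 mm²) is removed, clipping the outline; the 29.5×28.5 cube at (15.5, 14) misses the remaining region (no effect) — area = 44.75 mm². Checking containment: the cross-section at z = 19.75 is a subset of the cross-section at z = 12.25.

entirely on top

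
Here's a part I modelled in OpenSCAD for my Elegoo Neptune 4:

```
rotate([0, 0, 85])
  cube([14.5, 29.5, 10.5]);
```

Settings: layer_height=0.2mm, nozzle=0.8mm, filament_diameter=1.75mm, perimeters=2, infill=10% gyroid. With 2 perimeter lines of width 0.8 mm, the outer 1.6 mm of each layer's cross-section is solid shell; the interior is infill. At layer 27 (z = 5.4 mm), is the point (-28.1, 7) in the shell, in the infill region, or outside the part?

At z = 5.4 mm: the 14.5×29.5 cube contributes its full rectangle; (rotated 85° about Z; rotation is an isometry so areas/perimeters/island counts are preserved). Overall, the cross-section is a single solid region. Undo the 85° rotation: the query point maps to (4.524, 28.603) in the un-rotated model frame. The nearest boundary edge runs (14.50, 29.50)→(0.00, 29.50); distance from the point to it = 0.90 mm. The point is inside the cross-section, 0.90 mm from the nearest boundary — within the 1.6 mm shell band (2 × 0.8).

shell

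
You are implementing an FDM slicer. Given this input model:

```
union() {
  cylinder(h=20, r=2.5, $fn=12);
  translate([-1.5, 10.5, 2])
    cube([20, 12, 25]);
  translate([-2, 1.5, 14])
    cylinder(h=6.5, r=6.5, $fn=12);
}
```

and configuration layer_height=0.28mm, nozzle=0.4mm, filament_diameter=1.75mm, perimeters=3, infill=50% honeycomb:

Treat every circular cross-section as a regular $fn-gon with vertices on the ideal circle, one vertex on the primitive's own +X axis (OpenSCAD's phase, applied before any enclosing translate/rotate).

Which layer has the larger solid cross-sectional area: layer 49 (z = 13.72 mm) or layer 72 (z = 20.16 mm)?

Layer 49 (z = 13.72): the r=2.5 cylinder contributes a regular 12-gon of circumradius 2.5 (area = (12/2)·2.500²·sin(360°/12) = 18.75 mm²); the cube at (-1.5, 10.5) (footprint 20×12) is included at this height (area 240.00 mm²); the cylinder at (-2, 1.5) is absent (z outside [14, 20.5]); Combining (union): the 2 present regions are separate (no shared area or edge), so areas and boundary lengths simply add and each stays a separate island — area = 258.75 mm². So its area = 258.75 mm². Layer 72 (z = 20.16): the cylinder is absent (z outside [0, 20]); the cube at (-1.5, 10.5) is present — its section is the full 20×12 rectangle (area 240.00 mm²); the r=6.5 cylinder at (-2, 1.5) gives a regular 12-gon of circumradius 6.5 (constant along its height) (area = (12/2)·6.500²·sin(360°/12) = 126.75 mm²); Combining (union): the 2 present regions are separate (no shared area or edge), so areas and boundary lengths simply add and each stays a separate island — area = 366.75 mm². So its area = 366.75 mm². Layer 72 is larger (366.75 vs 258.75 mm²).

layer 72 (z = 20.16 mm)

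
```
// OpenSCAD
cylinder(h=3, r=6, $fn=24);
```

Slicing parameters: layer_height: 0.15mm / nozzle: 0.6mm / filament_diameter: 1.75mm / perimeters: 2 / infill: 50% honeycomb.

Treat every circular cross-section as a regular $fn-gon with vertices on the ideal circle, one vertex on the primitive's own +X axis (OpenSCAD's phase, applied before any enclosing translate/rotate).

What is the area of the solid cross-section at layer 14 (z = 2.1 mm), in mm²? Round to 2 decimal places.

At z = 2.1 mm: the cylinder: section is a regular 24-gon, circumradius r=6 (area = (24/2)·6.000²·sin(360°/24) = 111.81 mm²). Overall, the cross-section is a single solid region. Net area = 111.81 mm².

111.81 mm²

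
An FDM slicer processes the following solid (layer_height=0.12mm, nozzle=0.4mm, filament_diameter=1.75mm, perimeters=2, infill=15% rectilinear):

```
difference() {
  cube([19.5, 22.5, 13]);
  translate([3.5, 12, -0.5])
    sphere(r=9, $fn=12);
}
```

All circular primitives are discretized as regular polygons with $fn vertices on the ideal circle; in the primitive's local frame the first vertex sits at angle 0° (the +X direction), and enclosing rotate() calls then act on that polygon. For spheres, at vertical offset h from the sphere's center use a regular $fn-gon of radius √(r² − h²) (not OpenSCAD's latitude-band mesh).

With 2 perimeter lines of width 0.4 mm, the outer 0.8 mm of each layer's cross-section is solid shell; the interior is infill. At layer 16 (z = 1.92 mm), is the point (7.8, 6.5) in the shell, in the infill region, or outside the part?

outside

At z = 1.92 mm: the cube is present — its section is the full 19.5×22.5 rectangle; the r=9 sphere at (3.5, 12) slices to a regular 12-gon of circumradius 8.669 (√(r²−h²) with h=2.42 from center); Taking the first minus the rest: starting from the 19.5×22.5 cube, the r=9 sphere at (3.5, 12) partially overlaps it — only the 170.11 mm² overlap (of its 225.43 mm²) is removed, clipping the outline — 1 connected region. Overall, the cross-section is a single solid region. The nearest boundary edge runs (7.83, 4.49)→(11.01, 7.67); distance from the point to it = 1.44 mm. The point is not inside any of the regions above, so it lies outside the cross-section (1.44 mm from the nearest boundary).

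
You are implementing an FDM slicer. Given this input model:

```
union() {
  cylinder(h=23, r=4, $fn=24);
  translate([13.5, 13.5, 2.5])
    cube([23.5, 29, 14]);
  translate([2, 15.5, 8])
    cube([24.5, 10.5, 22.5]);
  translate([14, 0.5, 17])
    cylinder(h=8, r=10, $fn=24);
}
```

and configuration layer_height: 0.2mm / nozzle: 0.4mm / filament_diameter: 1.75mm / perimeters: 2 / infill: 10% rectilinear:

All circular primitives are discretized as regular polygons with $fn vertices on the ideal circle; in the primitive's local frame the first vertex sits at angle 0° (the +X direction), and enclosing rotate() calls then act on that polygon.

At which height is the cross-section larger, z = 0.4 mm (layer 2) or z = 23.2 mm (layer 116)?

Layer 2 (z = 0.4): the r=4 cylinder contributes a regular 24-gon of circumradius 4 (area = (24/2)·4.000²·sin(360°/24) = 49.69 mm²); the cube at (13.5, 13.5) is absent (z outside [2.5, 16.5]); the cube at (2, 15.5) is absent (z outside [8, 30.5]); the cylinder at (14, 0.5) does not reach this height (z outside [17, 25]); Taking the union: only the r=4 cylinder is present, so the union is just that shape — area = 49.69 mm². So its area = 49.69 mm². Layer 116 (z = 23.2): the cylinder is absent (z outside [0, 23]); the cube at (13.5, 13.5) does not reach this height (z outside [2.5, 16.5]); the 24.5×10.5 cube at (2, 15.5) contributes its full rectangle (area 257.25 mm²); the r=10 cylinder at (14, 0.5) contributes a regular 24-gon of circumradius 10 (area = (24/2)·10.000²·sin(360°/24) = 310.58 mm²); Taking the union: the 2 present regions are separate (no shared area or edge), so areas and boundary lengths simply add and each stays a separate island — area = 567.83 mm². So its area = 567.83 mm². Layer 116 is larger (567.83 vs 49.69 mm²).

layer 116 (z = 23.2 mm)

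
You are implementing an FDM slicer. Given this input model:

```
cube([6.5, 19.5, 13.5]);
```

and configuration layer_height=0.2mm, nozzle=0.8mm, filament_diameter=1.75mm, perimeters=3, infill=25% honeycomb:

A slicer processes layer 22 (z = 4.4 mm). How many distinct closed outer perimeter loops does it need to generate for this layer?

At z = 4.4 mm: the cube is present — its section is the full 6.5×19.5 rectangle. The result has 1 disconnected region.

1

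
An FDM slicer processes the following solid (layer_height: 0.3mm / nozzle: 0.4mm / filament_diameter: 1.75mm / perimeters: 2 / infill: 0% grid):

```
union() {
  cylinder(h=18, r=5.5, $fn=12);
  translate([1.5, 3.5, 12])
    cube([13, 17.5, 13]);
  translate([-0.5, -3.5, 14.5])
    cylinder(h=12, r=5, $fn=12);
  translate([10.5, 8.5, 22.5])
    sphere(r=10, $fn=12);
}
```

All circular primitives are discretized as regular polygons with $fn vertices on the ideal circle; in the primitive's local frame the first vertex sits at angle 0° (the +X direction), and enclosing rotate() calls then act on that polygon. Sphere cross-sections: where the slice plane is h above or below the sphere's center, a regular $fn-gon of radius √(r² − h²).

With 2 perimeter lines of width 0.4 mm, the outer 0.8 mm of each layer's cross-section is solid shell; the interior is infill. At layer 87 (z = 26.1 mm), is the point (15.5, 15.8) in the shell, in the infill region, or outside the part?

At z = 26.1 mm: the cylinder is absent (z outside [0, 18]); the cube at (1.5, 3.5) is not intersected at this z (z outside [12, 25]); the r=5 cylinder at (-0.5, -3.5) gives a regular 12-gon of circumradius 5 (constant along its height); the r=10 sphere at (10.5, 8.5) contributes a regular 12-gon of circumradius √(10²−3.6²) = 9.330; Combining (union): the 2 present regions are separate (no shared area or edge), so areas and boundary lengths simply add and each stays a separate island — 2 connected regions. Overall, the cross-section has 2 separate islands. The nearest boundary edge runs (15.16, 16.58)→(18.58, 13.16); distance from the point to it = 0.31 mm. (Shell/infill is judged within the island containing the point — the largest one.) The point is inside the cross-section, 0.31 mm from the nearest boundary — within the 0.8 mm shell band (2 × 0.4).

shell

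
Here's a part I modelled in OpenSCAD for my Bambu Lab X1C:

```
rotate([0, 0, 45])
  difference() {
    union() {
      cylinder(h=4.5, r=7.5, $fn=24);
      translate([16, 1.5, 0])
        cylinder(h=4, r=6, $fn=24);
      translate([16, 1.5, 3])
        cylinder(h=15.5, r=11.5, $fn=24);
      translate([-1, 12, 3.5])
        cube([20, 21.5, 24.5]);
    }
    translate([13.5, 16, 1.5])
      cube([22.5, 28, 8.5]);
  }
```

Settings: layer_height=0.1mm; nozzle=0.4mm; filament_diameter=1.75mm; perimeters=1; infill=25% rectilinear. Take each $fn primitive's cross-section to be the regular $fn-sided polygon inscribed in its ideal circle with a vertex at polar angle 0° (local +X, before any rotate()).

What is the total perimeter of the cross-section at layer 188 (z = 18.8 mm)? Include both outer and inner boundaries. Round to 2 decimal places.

At z = 18.8 mm: the cylinder is not intersected at this z (z outside [0, 4.5]); the cylinder at (16, 1.5) is not intersected at this z (z outside [0, 4]); the cylinder at (16, 1.5) does not reach this height (z outside [3, 18.5]); the 20×21.5 cube at (-1, 12) contributes its full rectangle (perimeter 83.00 mm); Taking the union: only the 20×21.5 cube at (-1, 12) is present, so the union is just that shape — boundary = 83.00 mm; the cube at (13.5, 16) is not intersected at this z (z outside [1.5, 10]); Taking the first minus the rest: none of the subtracted shapes is present at this height, so that combined region is unchanged — boundary = 83.00 mm; (whole slice rotated 45° about Z — lengths, areas and connectivity unchanged). Overall, the cross-section is a single solid region. Total boundary length (outer) = 83.00 mm.

83.00 mm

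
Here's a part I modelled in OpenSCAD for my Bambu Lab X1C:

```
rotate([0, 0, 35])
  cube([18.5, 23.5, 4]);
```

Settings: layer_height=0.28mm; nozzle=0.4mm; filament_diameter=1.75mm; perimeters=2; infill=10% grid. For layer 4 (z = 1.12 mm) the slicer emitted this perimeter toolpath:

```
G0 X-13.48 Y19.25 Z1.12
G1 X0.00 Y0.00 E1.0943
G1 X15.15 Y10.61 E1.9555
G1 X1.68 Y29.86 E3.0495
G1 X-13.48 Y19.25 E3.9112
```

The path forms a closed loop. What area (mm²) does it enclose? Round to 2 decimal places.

434.70 mm²

Apply the shoelace formula to the sequence of (X, Y) vertices; enclosed area = 434.70 mm².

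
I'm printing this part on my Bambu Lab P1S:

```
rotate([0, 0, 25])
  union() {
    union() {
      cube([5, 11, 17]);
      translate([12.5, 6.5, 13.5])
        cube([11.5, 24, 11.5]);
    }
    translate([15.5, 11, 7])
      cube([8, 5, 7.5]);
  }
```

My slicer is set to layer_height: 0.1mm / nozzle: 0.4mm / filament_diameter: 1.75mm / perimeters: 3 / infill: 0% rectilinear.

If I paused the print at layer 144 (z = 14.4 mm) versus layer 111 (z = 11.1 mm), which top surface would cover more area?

layer 144 (z = 14.4 mm)

Layer 144 (z = 14.4): the cube (footprint 5×11) is included at this height (area 55.00 mm²); the cube at (12.5, 6.5) (footprint 11.5×24) is included at this height (area 276.00 mm²); Combining (union): the 2 present regions are separate (no shared area or edge), so areas and boundary lengths simply add and each stays a separate island — area = 331.00 mm²; the 8×5 cube at (15.5, 11) contributes its full rectangle (area 40.00 mm²); Taking the union: the 8×5 cube at (15.5, 11) lies entirely inside that combined region, so the union is just that combined region — area = 331.00 mm²; (whole slice rotated 25° about Z — lengths, areas and connectivity unchanged). So its area = 331.00 mm². Layer 111 (z = 11.1): the cube is present — its section is the full 5×11 rectangle (area 55.00 mm²); the cube at (12.5, 6.5) does not reach this height (z outside [13.5, 25]); Taking the union: only the 5×11 cube is present, so the union is just that shape — area = 55.00 mm²; the cube at (15.5, 11) (footprint 8×5) is included at this height (area 40.00 mm²); Merging all regions: the 2 present regions are separate (no shared area or edge), so areas and boundary lengths simply add and each stays a separate island — area = 95.00 mm²; (rotated 25° about Z; rotation is an isometry so areas/perimeters/island counts are preserved). So its area = 95.00 mm². Layer 144 is larger (331.00 vs 95.00 mm²).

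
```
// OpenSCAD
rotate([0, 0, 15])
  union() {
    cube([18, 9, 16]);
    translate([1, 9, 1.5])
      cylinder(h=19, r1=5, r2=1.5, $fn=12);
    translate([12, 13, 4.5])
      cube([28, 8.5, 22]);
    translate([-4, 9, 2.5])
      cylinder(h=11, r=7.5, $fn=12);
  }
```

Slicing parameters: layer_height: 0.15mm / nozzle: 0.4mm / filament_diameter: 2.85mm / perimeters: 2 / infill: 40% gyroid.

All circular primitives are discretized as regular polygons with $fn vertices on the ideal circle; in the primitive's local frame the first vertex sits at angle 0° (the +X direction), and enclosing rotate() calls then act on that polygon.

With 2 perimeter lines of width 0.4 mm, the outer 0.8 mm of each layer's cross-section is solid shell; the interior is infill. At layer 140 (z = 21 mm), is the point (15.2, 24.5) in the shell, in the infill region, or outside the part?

infill

At z = 21 mm: the cube is absent (z outside [0, 16]); the cone at (1, 9) is absent (z outside [1.5, 20.5]); the cube at (12, 13) (footprint 28×8.5) is included at this height; the cylinder at (-4, 9) is not intersected at this z (z outside [2.5, 13.5]); Merging all regions: only the 28×8.5 cube at (12, 13) is present, so the union is just that shape — 1 connected region; (rotated 15° about Z; rotation is an isometry so areas/perimeters/island counts are preserved). Overall, the cross-section is a single solid region. Undo the 15° rotation: the query point maps to (21.023, 19.731) in the un-rotated model frame. The nearest boundary edge runs (40.00, 21.50)→(12.00, 21.50); distance from the point to it = 1.77 mm. The point is inside the cross-section and 1.77 mm from the nearest boundary — more than the 0.8 mm shell width (2 × 0.4), so it's in the infill interior.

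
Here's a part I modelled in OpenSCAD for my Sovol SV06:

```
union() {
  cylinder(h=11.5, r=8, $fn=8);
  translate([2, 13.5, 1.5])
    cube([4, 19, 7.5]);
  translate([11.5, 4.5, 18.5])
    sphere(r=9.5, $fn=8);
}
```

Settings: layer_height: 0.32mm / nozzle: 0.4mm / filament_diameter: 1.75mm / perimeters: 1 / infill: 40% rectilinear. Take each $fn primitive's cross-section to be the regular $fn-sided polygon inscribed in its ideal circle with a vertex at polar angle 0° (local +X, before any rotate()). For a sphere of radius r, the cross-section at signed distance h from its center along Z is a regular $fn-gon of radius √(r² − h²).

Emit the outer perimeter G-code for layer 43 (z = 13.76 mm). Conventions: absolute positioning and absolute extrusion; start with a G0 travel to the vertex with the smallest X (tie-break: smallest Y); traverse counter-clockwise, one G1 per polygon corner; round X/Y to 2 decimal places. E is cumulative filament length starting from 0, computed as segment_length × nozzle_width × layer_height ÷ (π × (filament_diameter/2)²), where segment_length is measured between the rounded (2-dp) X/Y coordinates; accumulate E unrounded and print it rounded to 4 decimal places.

G0 X3.27 Y4.50 Z13.76
G1 X5.68 Y-1.32 E0.3352
G1 X11.50 Y-3.73 E0.6704
G1 X17.32 Y-1.32 E1.0057
G1 X19.73 Y4.50 E1.3409
G1 X17.32 Y10.32 E1.6761
G1 X11.50 Y12.73 E2.0113
G1 X5.68 Y10.32 E2.3466
G1 X3.27 Y4.50 E2.6818

At z = 13.76 mm: the cylinder does not reach this height (z outside [0, 11.5]); the cube at (2, 13.5) does not reach this height (z outside [1.5, 9]); the r=9.5 sphere at (11.5, 4.5) contributes a regular 8-gon of circumradius √(9.5²−4.74²) = 8.233; Merging all regions: only the r=9.5 sphere at (11.5, 4.5) is present, so the union is just that shape — 1 connected region. The outline is a single polygon with 8 vertices. Extrusion per mm of travel: 0.4 × 0.32 / (π × 0.875²) = 0.053216. Accumulating E over each segment gives final E = 2.6818.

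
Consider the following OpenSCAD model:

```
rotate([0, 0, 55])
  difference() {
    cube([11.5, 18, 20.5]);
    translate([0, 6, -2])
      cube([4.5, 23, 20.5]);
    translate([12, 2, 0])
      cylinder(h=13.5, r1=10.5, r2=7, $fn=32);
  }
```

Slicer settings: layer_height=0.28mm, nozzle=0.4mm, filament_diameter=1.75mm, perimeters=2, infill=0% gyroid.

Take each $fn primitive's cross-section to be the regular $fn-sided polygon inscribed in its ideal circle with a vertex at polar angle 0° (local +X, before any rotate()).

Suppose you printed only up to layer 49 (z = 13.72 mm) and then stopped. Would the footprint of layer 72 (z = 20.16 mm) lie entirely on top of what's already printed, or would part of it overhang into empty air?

part overhangs

Compare the two slices. At z = 13.72: the 11.5×18 cube contributes its full rectangle (area 207.00 mm²); the cube at (0, 6) (footprint 4.5×23) is included at this height (area 103.50 mm²); the cone at (12, 2) is absent (z outside [0, 13.5]); Subtracting the remaining from the first: starting from the 11.5×18 cube (207.00 mm²), the 4.5×23 cube at (0, 6) partially overlaps it — only the 54.00 mm² overlap (of its 103.50 mm²) is removed, clipping the outline — area = 153.00 mm²; (whole slice rotated 55° about Z — lengths, areas and connectivity unchanged). At z = 20.16: the 11.5×18 cube contributes its full rectangle (area 207.00 mm²); the cube at (0, 6) is not intersected at this z (z outside [-2, 18.5]); the cone at (12, 2) does not reach this height (z outside [0, 13.5]); Taking the first minus the rest: none of the subtracted shapes is present at this height, so the 11.5×18 cube is unchanged — area = 207.00 mm²; (whole slice rotated 55° about Z — lengths, areas and connectivity unchanged). Checking containment: at z = 20.16 the cross-section extends beyond the z = 13.72 cross-section by about 54.00 mm².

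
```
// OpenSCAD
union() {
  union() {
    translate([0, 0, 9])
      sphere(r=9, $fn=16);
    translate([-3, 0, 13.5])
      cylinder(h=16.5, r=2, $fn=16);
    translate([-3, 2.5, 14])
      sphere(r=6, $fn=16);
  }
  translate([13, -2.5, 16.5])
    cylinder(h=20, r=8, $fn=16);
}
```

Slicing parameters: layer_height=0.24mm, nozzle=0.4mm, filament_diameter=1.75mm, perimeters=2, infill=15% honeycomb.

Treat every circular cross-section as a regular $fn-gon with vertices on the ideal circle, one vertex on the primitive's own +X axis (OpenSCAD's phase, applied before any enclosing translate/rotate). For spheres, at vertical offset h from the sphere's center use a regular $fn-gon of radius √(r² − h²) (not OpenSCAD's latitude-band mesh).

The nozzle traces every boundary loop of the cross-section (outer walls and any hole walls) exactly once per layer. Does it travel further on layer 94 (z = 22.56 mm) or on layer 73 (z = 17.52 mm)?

layer 73 (z = 17.52 mm)

Layer 94 (z = 22.56): the sphere is not intersected at this z (|z−center|=13.560 > r=9); the cylinder at (-3, 0): section is a regular 16-gon, circumradius r=2 (perimeter = 2·16·2.000·sin(180°/16) = 12.49 mm); the sphere at (-3, 2.5) is absent (|z−center|=8.560 > r=6); Taking the union: only the r=2 cylinder at (-3, 0) is present, so the union is just that shape — boundary = 12.49 mm; the cylinder at (13, -2.5): section is a regular 16-gon, circumradius r=8 (perimeter = 2·16·8.000·sin(180°/16) = 49.94 mm); Merging all regions: the 2 present regions are separate (no shared area or edge), so areas and boundary lengths simply add and each stays a separate island — boundary = 62.43 mm. So its perimeter = 62.43 mm. Layer 73 (z = 17.52): the r=9 sphere contributes a regular 16-gon of circumradius √(9²−8.52²) = 2.900 (perimeter = 2·16·2.900·sin(180°/16) = 18.10 mm); the r=2 cylinder at (-3, 0) gives a regular 16-gon of circumradius 2 (constant along its height) (perimeter = 2·16·2.000·sin(180°/16) = 12.49 mm); the r=6 sphere at (-3, 2.5) slices to a regular 16-gon of circumradius 4.859 (√(r²−h²) with h=3.52 from center) (perimeter = 2·16·4.859·sin(180°/16) = 30.33 mm); Taking the union: the regions partially overlap (shared area 28.49 mm²), so the edge portions inside another operand are dropped and the merged outline is re-measured after clipping — boundary = 33.33 mm; the cylinder at (13, -2.5): section is a regular 16-gon, circumradius r=8 (perimeter = 2·16·8.000·sin(180°/16) = 49.94 mm); Combining (union): the 2 present regions are separate (no shared area or edge), so areas and boundary lengths simply add and each stays a separate island — boundary = 83.28 mm. So its perimeter = 83.28 mm. Layer 73 is larger (83.28 vs 62.43 mm).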